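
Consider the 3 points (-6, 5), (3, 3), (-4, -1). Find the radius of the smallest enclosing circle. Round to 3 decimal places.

Call the three points A, B, C in the order given.
Side lengths²: AB² = 85, AC² = 40, BC² = 65.
Since AB² = 85 < 65 + 40 = 105, the triangle is acute, so the smallest enclosing circle is the circumcircle.
Circumcentre = (-1.7, 3.1), r² = 22.1.
r = √(22.1) ≈ 4.701.

4.701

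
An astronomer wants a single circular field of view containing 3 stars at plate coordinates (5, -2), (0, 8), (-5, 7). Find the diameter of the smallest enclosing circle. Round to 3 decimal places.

13.454

Call the three points A, B, C in the order given.
Side lengths²: AB² = 125, AC² = 181, BC² = 26.
Since AC² = 181 ≥ 125 + 26 = 151, the angle opposite AC is not acute, so the smallest enclosing circle has AC as diameter.
Centre = midpoint of AC = (0, 2.5), r² = 181/4 = 45.25.
Diameter = 2r = 2√(45.25) ≈ 13.454.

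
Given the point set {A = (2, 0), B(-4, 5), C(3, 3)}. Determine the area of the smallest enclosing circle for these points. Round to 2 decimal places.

48.00

Side lengths²: AB² = 61, AC² = 10, BC² = 53.
Since AB² = 61 < 53 + 10 = 63, the triangle is acute, so the smallest enclosing circle is the circumcircle.
Circumcentre = (-41/46, 121/46), r² = 16165/1058.
Area = π·r² = π·16165/1058 ≈ 48.00.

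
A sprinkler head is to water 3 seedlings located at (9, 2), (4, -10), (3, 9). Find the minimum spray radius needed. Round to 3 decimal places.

Call the three points A, B, C in the order given.
Side lengths²: AB² = 169, AC² = 85, BC² = 362.
Since BC² = 362 ≥ 169 + 85 = 254, the angle opposite BC is not acute, so the smallest enclosing circle has BC as diameter.
Centre = midpoint of BC = (3.5, -0.5), r² = 362/4 = 90.5.
r = √(90.5) ≈ 9.513.

9.513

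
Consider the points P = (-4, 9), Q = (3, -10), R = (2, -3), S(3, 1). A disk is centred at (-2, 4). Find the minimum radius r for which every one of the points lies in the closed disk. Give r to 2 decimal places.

14.87

The required radius is the distance from (-2, 4) to the farthest point.
Squared distances: 29, 221, 65, 34.
Maximum is 221, attained at Q.
r = √221 ≈ 14.87.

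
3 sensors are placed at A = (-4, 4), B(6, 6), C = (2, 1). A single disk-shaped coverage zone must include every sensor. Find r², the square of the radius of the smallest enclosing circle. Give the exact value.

26

Side lengths²: AB² = 104, AC² = 45, BC² = 41.
Since AB² = 104 ≥ 45 + 41 = 86, the angle opposite AB is not acute, so the smallest enclosing circle has AB as diameter.
Centre = midpoint of AB = (1, 5), r² = 104/4 = 26.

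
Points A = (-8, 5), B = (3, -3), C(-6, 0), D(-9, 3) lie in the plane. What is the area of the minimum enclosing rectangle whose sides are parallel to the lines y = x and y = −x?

57

In coordinates u = x + y, v = x − y the rectangle is axis-aligned; the map (x,y)→(u,v) scales areas by 2.
u-values: -3, 0, -6, -6; range = 0 − (-6) = 6.
v-values: -13, 6, -6, -12; range = 6 − (-13) = 19.
Area = (6 × 19) / 2 = 57.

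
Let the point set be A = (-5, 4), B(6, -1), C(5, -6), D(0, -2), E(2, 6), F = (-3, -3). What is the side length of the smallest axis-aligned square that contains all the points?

The bounding box has width 11 and height 12.
An axis-aligned square enclosing the set must have side ≥ max(width, height).
So the minimum side is max(11, 12) = 12.

12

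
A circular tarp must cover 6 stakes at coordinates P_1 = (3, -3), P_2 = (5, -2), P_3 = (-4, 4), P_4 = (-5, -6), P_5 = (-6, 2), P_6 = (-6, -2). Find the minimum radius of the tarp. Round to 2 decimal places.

By Welzl's lemma the MEC is supported by two points (diametrically opposite) or three points (on a circumcircle).
The minimum enclosing circle is determined by three boundary points: P_2, P_3, P_4.
Their circumcentre is (-1.0625, -1.34375) with r² = 37.1845703125.
The farthest remaining point P_5 is at distance² 35.5595703125 ≤ 37.1845703125.
r = √(37.1845703125) ≈ 6.10.

6.10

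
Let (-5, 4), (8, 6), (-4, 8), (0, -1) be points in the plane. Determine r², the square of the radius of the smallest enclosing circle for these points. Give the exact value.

The farthest pair is (-5, 4)–(8, 6) with squared distance 173. The circle on this segment as diameter has centre (1.5, 5) and r² = 173/4 = 43.25.
Check (-4, 8): distance² to centre = 39.25 ≤ 43.25, so it lies inside.
All remaining points lie in this disk, and no smaller disk contains both endpoints, so this is the minimum enclosing circle.

43.25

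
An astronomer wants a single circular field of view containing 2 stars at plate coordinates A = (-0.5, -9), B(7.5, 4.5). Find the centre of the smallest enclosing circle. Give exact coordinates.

The smallest circle enclosing two points has them as diameter endpoints.
Centre = midpoint = (3.5, -2.25); r² = |AB|²/4 = 246.25/4 = 61.5625.
Centre = (3.5, -2.25).

(3.5, -2.25)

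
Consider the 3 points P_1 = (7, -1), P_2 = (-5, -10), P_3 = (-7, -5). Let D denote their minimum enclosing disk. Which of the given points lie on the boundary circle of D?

P_1, P_2, P_3

Side lengths²: P_1P_2² = 225, P_1P_3² = 212, P_2P_3² = 29.
Since P_1P_2² = 225 < 212 + 29 = 241, the triangle is acute, so the smallest enclosing circle is the circumcircle.
Circumcentre = (7/13, -127/26), r² = 38425/676.
The points at distance exactly r from the centre are P_1, P_2, P_3 — 3 points.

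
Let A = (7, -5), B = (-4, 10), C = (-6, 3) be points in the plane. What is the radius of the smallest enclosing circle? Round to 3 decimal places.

9.301

Side lengths²: AB² = 346, AC² = 233, BC² = 53.
Since AB² = 346 ≥ 233 + 53 = 286, the angle opposite AB is not acute, so the smallest enclosing circle has AB as diameter.
Centre = midpoint of AB = (1.5, 2.5), r² = 346/4 = 86.5.
r = √(86.5) ≈ 9.301.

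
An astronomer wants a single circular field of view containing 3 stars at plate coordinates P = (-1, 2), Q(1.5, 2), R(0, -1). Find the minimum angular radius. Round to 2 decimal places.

1.77

Side lengths²: PQ² = 6.25, PR² = 10, QR² = 11.25.
Since QR² = 11.25 < 10 + 6.25 = 16.25, the triangle is acute, so the smallest enclosing circle is the circumcircle.
Circumcentre = (0.25, 0.75), r² = 3.125.
r = √(3.125) ≈ 1.77.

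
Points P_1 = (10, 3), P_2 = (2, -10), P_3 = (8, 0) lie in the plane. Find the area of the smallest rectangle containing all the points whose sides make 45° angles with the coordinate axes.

In coordinates u = x + y, v = x − y the rectangle is axis-aligned; the map (x,y)→(u,v) scales areas by 2.
u-values: 13, -8, 8; range = 13 − (-8) = 21.
v-values: 7, 12, 8; range = 12 − 7 = 5.
Area = (21 × 5) / 2 = 52.5.

52.5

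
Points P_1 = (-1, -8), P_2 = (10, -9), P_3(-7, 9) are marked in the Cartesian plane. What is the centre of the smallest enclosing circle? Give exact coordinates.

Side lengths²: P_1P_2² = 122, P_1P_3² = 325, P_2P_3² = 613.
Since P_2P_3² = 613 ≥ 325 + 122 = 447, the angle opposite P_2P_3 is not acute, so the smallest enclosing circle has P_2P_3 as diameter.
Centre = midpoint of P_2P_3 = (1.5, 0), r² = 613/4 = 153.25.
Centre = (1.5, 0).

(1.5, 0)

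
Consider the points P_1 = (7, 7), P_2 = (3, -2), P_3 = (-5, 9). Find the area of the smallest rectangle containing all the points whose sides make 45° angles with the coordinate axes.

123.5

In coordinates u = x + y, v = x − y the rectangle is axis-aligned; the map (x,y)→(u,v) scales areas by 2.
u-values: 14, 1, 4; range = 14 − 1 = 13.
v-values: 0, 5, -14; range = 5 − (-14) = 19.
Area = (13 × 19) / 2 = 123.5.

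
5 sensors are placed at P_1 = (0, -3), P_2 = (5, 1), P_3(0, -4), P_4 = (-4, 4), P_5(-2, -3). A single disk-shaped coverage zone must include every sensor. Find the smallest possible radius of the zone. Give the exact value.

The minimum enclosing circle is determined by three boundary points: P_2, P_3, P_4.
Their circumcentre is (0, 1) with r² = 25.
The farthest remaining point P_5 is at distance² 20 ≤ 25.
r = √25 = 5.

5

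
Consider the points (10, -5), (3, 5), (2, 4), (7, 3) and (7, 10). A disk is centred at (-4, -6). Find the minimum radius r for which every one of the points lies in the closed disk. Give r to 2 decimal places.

The required radius is the distance from (-4, -6) to the farthest point.
Squared distances: 197, 170, 136, 202, 377.
Maximum is 377, attained at (7, 10).
r = √377 ≈ 19.42.

19.42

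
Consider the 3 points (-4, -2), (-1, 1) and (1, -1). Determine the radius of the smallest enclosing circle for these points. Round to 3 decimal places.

2.550

Call the three points A, B, C in the order given.
Side lengths²: AB² = 18, AC² = 26, BC² = 8.
Since AC² = 26 ≥ 18 + 8 = 26, the angle opposite AC is not acute, so the smallest enclosing circle has AC as diameter.
Centre = midpoint of AC = (-1.5, -1.5), r² = 26/4 = 6.5.
r = √(6.5) ≈ 2.550.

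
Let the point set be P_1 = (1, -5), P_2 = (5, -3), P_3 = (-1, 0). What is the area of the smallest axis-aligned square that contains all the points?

The bounding box has width 6 and height 5.
An axis-aligned square enclosing the set must have side ≥ max(width, height).
So the minimum side is max(6, 5) = 6.
Area = 6² = 36.

36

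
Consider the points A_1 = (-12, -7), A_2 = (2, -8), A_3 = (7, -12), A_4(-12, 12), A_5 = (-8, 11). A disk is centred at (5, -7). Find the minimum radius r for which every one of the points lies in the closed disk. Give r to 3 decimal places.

The required radius is the distance from (5, -7) to the farthest point.
Squared distances: 289, 10, 29, 650, 493.
Maximum is 650, attained at A_4.
r = √650 ≈ 25.495.

25.495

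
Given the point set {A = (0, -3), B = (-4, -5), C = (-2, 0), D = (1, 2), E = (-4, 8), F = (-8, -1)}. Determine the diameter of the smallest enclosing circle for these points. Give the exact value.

13

By Welzl's lemma the MEC is supported by two points (diametrically opposite) or three points (on a circumcircle).
The farthest pair is B–E with squared distance 169. The circle on this segment as diameter has centre (-4, 1.5) and r² = 169/4 = 42.25.
Check A: distance² to centre = 36.25 ≤ 42.25, so it lies inside.
All remaining points lie in this disk, and no smaller disk contains both endpoints, so this is the minimum enclosing circle.
Diameter = 2r = 2√(42.25) = 13.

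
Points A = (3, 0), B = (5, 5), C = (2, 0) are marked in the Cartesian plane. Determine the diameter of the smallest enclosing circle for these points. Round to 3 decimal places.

Side lengths²: AB² = 29, AC² = 1, BC² = 34.
Since BC² = 34 ≥ 29 + 1 = 30, the angle opposite BC is not acute, so the smallest enclosing circle has BC as diameter.
Centre = midpoint of BC = (3.5, 2.5), r² = 34/4 = 8.5.
Diameter = 2r = 2√(8.5) ≈ 5.831.

5.831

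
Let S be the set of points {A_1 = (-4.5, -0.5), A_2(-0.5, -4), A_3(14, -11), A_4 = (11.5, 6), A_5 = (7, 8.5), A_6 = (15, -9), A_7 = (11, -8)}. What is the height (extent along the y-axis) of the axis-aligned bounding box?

19.5

max y = 8.5, min y = -11, so height = 19.5.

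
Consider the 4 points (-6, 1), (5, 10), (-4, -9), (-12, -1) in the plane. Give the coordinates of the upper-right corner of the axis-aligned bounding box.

(5, 10)

x-range [-12, 5], y-range [-9, 10].
The upper-right corner is (5, 10).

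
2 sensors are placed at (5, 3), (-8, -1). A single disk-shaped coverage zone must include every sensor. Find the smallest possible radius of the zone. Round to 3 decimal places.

The smallest circle enclosing two points has them as diameter endpoints.
Centre = midpoint = (-1.5, 1); r² = |(5, 3)−(-8, -1)|²/4 = 185/4 = 46.25.
r = √(46.25) ≈ 6.801.

6.801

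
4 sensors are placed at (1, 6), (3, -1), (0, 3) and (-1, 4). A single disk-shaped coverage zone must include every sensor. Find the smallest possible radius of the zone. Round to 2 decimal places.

A smallest enclosing disk is always determined by at most three of the input points on its boundary.
The farthest pair is (1, 6)–(3, -1) with squared distance 53. The circle on this segment as diameter has centre (2, 2.5) and r² = 53/4 = 13.25.
Check (0, 3): distance² to centre = 4.25 ≤ 13.25, so it lies inside.
All remaining points lie in this disk, and no smaller disk contains both endpoints, so this is the minimum enclosing circle.
r = √(13.25) ≈ 3.64.

3.64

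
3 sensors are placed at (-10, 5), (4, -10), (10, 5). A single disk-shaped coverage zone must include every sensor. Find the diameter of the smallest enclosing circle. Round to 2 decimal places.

22.10

Call the three points A, B, C in the order given.
Side lengths²: AB² = 421, AC² = 400, BC² = 261.
Since AB² = 421 < 400 + 261 = 661, the triangle is acute, so the smallest enclosing circle is the circumcircle.
Circumcentre = (0, 0.3), r² = 122.09.
Diameter = 2r = 2√(122.09) ≈ 22.10.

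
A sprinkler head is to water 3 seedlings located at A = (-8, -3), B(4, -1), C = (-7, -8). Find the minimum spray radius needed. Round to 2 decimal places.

6.52

Side lengths²: AB² = 148, AC² = 26, BC² = 170.
Since BC² = 170 < 148 + 26 = 174, the triangle is acute, so the smallest enclosing circle is the circumcircle.
Circumcentre = (-50/31, -134/31), r² = 40885/961.
r = √(40885/961) ≈ 6.52.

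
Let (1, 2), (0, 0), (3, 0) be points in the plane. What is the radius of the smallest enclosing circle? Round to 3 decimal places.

1.581

Call the three points A, B, C in the order given.
Side lengths²: AB² = 5, AC² = 8, BC² = 9.
Since BC² = 9 < 8 + 5 = 13, the triangle is acute, so the smallest enclosing circle is the circumcircle.
Circumcentre = (1.5, 0.5), r² = 2.5.
r = √(2.5) ≈ 1.581.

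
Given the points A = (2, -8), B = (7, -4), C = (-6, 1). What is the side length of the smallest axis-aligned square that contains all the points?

The bounding box has width 13 and height 9.
An axis-aligned square enclosing the set must have side ≥ max(width, height).
So the minimum side is max(13, 9) = 13.

13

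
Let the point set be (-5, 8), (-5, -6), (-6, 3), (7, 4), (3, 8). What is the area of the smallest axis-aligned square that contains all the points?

The bounding box has width 13 and height 14.
An axis-aligned square enclosing the set must have side ≥ max(width, height).
So the minimum side is max(13, 14) = 14.
Area = 14² = 196.

196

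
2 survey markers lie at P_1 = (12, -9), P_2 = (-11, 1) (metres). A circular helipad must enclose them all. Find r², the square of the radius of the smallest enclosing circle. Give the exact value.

157.25

The smallest circle enclosing two points has them as diameter endpoints.
Centre = midpoint = (0.5, -4); r² = |P_1P_2|²/4 = 629/4 = 157.25.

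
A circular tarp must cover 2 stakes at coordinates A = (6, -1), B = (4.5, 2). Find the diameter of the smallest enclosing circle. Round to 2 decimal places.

3.35

The smallest circle enclosing two points has them as diameter endpoints.
Centre = midpoint = (5.25, 0.5); r² = |AB|²/4 = 11.25/4 = 2.8125.
Diameter = 2r = 2√(2.8125) ≈ 3.35.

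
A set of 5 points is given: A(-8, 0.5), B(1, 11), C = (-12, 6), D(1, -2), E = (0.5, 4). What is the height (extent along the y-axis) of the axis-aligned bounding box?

max y = 11, min y = -2, so height = 13.

13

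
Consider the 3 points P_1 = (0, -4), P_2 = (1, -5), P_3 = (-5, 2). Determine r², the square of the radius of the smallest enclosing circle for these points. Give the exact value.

21.25

Side lengths²: P_1P_2² = 2, P_1P_3² = 61, P_2P_3² = 85.
Since P_2P_3² = 85 ≥ 61 + 2 = 63, the angle opposite P_2P_3 is not acute, so the smallest enclosing circle has P_2P_3 as diameter.
Centre = midpoint of P_2P_3 = (-2, -1.5), r² = 85/4 = 21.25.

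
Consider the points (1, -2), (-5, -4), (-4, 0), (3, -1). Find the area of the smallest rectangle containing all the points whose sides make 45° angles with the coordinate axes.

In coordinates u = x + y, v = x − y the rectangle is axis-aligned; the map (x,y)→(u,v) scales areas by 2.
u-values: -1, -9, -4, 2; range = 2 − (-9) = 11.
v-values: 3, -1, -4, 4; range = 4 − (-4) = 8.
Area = (11 × 8) / 2 = 44.

44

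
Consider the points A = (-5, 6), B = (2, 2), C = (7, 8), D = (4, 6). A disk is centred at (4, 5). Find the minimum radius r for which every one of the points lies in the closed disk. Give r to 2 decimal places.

9.06

The required radius is the distance from (4, 5) to the farthest point.
Squared distances: 82, 13, 18, 1.
Maximum is 82, attained at A.
r = √82 ≈ 9.06.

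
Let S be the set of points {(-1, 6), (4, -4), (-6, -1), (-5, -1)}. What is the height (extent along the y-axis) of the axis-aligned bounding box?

10

max y = 6, min y = -4, so height = 10.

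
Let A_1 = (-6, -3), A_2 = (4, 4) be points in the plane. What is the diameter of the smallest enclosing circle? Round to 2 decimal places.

12.21

The smallest circle enclosing two points has them as diameter endpoints.
Centre = midpoint = (-1, 0.5); r² = |A_1A_2|²/4 = 149/4 = 37.25.
Diameter = 2r = 2√(37.25) ≈ 12.21.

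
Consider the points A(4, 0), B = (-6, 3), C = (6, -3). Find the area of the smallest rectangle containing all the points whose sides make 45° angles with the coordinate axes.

In coordinates u = x + y, v = x − y the rectangle is axis-aligned; the map (x,y)→(u,v) scales areas by 2.
u-values: 4, -3, 3; range = 4 − (-3) = 7.
v-values: 4, -9, 9; range = 9 − (-9) = 18.
Area = (7 × 18) / 2 = 63.

63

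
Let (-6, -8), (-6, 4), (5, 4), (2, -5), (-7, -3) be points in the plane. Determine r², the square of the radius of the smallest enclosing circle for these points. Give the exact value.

A smallest enclosing disk is always determined by at most three of the input points on its boundary.
The farthest pair is (-6, -8)–(5, 4) with squared distance 265. The circle on this segment as diameter has centre (-0.5, -2) and r² = 265/4 = 66.25.
Check (-6, 4): distance² to centre = 66.25 ≤ 66.25, so it lies inside.
All remaining points lie in this disk, and no smaller disk contains both endpoints, so this is the minimum enclosing circle.

66.25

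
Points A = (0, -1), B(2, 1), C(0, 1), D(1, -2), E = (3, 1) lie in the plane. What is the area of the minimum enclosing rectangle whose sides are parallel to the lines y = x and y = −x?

In coordinates u = x + y, v = x − y the rectangle is axis-aligned; the map (x,y)→(u,v) scales areas by 2.
u-values: -1, 3, 1, -1, 4; range = 4 − (-1) = 5.
v-values: 1, 1, -1, 3, 2; range = 3 − (-1) = 4.
Area = (5 × 4) / 2 = 10.

10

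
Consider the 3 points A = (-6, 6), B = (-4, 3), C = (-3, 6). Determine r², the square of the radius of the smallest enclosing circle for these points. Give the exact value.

65/18

Side lengths²: AB² = 13, AC² = 9, BC² = 10.
Since AB² = 13 < 10 + 9 = 19, the triangle is acute, so the smallest enclosing circle is the circumcircle.
Circumcentre = (-4.5, 29/6), r² = 65/18.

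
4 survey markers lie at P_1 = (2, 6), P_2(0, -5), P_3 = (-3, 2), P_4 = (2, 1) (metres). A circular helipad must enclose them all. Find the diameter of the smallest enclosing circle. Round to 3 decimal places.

The minimum enclosing circle of a finite set is fixed by two of the points (as a diameter) or three (as a circumcircle).
The farthest pair is P_1–P_2 with squared distance 125. The circle on this segment as diameter has centre (1, 0.5) and r² = 125/4 = 31.25.
Check P_3: distance² to centre = 18.25 ≤ 31.25, so it lies inside.
All remaining points lie in this disk, and no smaller disk contains both endpoints, so this is the minimum enclosing circle.
Diameter = 2r = 2√(31.25) ≈ 11.180.

11.180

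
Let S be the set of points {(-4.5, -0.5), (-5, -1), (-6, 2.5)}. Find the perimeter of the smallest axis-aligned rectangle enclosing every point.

10

Width = max x − min x = -4.5 − (-6) = 1.5.
Height = max y − min y = 2.5 − (-1) = 3.5.
Perimeter = 2(1.5 + 3.5) = 10.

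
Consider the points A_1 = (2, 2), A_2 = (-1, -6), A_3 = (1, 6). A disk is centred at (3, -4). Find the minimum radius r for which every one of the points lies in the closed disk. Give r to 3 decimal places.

The required radius is the distance from (3, -4) to the farthest point.
Squared distances: 37, 20, 104.
Maximum is 104, attained at A_3.
r = √104 ≈ 10.198.

10.198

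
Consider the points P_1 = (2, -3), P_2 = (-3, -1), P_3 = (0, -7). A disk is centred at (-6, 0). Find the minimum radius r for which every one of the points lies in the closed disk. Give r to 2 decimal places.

9.22

The required radius is the distance from (-6, 0) to the farthest point.
Squared distances: 73, 10, 85.
Maximum is 85, attained at P_3.
r = √85 ≈ 9.22.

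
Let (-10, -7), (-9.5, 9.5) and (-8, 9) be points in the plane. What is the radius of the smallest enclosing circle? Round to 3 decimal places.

Call the three points A, B, C in the order given.
Side lengths²: AB² = 272.5, AC² = 260, BC² = 2.5.
Since AB² = 272.5 ≥ 260 + 2.5 = 262.5, the angle opposite AB is not acute, so the smallest enclosing circle has AB as diameter.
Centre = midpoint of AB = (-9.75, 1.25), r² = 272.5/4 = 68.125.
r = √(68.125) ≈ 8.254.

8.254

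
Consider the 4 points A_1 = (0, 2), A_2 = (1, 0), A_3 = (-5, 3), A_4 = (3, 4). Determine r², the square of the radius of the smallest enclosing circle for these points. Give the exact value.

The farthest pair is A_3–A_4 with squared distance 65. The circle on this segment as diameter has centre (-1, 3.5) and r² = 65/4 = 16.25.
Check A_1: distance² to centre = 3.25 ≤ 16.25, so it lies inside.
All remaining points lie in this disk, and no smaller disk contains both endpoints, so this is the minimum enclosing circle.

16.25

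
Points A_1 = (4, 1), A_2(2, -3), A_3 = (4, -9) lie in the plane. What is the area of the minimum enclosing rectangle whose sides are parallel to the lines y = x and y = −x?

In coordinates u = x + y, v = x − y the rectangle is axis-aligned; the map (x,y)→(u,v) scales areas by 2.
u-values: 5, -1, -5; range = 5 − (-5) = 10.
v-values: 3, 5, 13; range = 13 − 3 = 10.
Area = (10 × 10) / 2 = 50.

50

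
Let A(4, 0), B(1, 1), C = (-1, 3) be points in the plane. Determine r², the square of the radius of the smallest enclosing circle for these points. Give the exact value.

8.5

Side lengths²: AB² = 10, AC² = 34, BC² = 8.
Since AC² = 34 ≥ 10 + 8 = 18, the angle opposite AC is not acute, so the smallest enclosing circle has AC as diameter.
Centre = midpoint of AC = (1.5, 1.5), r² = 34/4 = 8.5.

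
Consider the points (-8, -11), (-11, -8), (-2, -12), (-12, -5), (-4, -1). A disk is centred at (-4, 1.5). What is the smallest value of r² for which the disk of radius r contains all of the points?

186.25

The required radius is the distance from (-4, 1.5) to the farthest point.
Squared distances: 172.25, 139.25, 186.25, 106.25, 6.25.
Maximum is 186.25, attained at (-2, -12).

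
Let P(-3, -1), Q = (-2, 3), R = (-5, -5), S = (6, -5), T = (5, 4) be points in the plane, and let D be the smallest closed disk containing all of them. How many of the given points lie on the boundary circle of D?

A smallest enclosing disk is always determined by at most three of the input points on its boundary.
The minimum enclosing circle is determined by three boundary points: R, S, T.
Their circumcentre is (0.5, -19/18) with r² = 7421/162.
The farthest remaining point Q is at distance² 3677/162 ≤ 7421/162.
The points at distance exactly r from the centre are R, S, T — 3 points.

3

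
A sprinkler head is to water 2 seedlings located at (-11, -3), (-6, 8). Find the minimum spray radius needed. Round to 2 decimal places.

The smallest circle enclosing two points has them as diameter endpoints.
Centre = midpoint = (-8.5, 2.5); r² = |(-11, -3)−(-6, 8)|²/4 = 146/4 = 36.5.
r = √(36.5) ≈ 6.04.

6.04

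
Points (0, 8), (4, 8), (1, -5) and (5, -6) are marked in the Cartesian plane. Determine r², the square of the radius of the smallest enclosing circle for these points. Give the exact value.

55.25

The farthest pair is (0, 8)–(5, -6) with squared distance 221. The circle on this segment as diameter has centre (2.5, 1) and r² = 221/4 = 55.25.
Check (4, 8): distance² to centre = 51.25 ≤ 55.25, so it lies inside.
All remaining points lie in this disk, and no smaller disk contains both endpoints, so this is the minimum enclosing circle.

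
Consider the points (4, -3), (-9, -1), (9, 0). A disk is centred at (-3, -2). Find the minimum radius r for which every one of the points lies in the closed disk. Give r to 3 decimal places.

The required radius is the distance from (-3, -2) to the farthest point.
Squared distances: 50, 37, 148.
Maximum is 148, attained at (9, 0).
r = √148 ≈ 12.166.

12.166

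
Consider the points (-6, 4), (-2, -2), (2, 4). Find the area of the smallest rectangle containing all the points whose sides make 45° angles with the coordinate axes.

In coordinates u = x + y, v = x − y the rectangle is axis-aligned; the map (x,y)→(u,v) scales areas by 2.
u-values: -2, -4, 6; range = 6 − (-4) = 10.
v-values: -10, 0, -2; range = 0 − (-10) = 10.
Area = (10 × 10) / 2 = 50.

50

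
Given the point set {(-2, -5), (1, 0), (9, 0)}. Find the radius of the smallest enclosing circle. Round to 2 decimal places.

Call the three points A, B, C in the order given.
Side lengths²: AB² = 34, AC² = 146, BC² = 64.
Since AC² = 146 ≥ 64 + 34 = 98, the angle opposite AC is not acute, so the smallest enclosing circle has AC as diameter.
Centre = midpoint of AC = (3.5, -2.5), r² = 146/4 = 36.5.
r = √(36.5) ≈ 6.04.

6.04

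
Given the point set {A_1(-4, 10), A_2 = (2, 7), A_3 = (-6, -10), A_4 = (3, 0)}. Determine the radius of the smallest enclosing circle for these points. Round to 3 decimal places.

A smallest enclosing disk is always determined by at most three of the input points on its boundary.
The farthest pair is A_1–A_3 with squared distance 404. The circle on this segment as diameter has centre (-5, 0) and r² = 404/4 = 101.
Check A_2: distance² to centre = 98 ≤ 101, so it lies inside.
All remaining points lie in this disk, and no smaller disk contains both endpoints, so this is the minimum enclosing circle.
r = √101 ≈ 10.050.

10.050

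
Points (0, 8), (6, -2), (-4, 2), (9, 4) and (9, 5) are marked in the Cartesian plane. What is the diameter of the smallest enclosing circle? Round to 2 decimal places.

A smallest enclosing disk is always determined by at most three of the input points on its boundary.
The farthest pair is (-4, 2)–(9, 5) with squared distance 178. The circle on this segment as diameter has centre (2.5, 3.5) and r² = 178/4 = 44.5.
Check (0, 8): distance² to centre = 26.5 ≤ 44.5, so it lies inside.
All remaining points lie in this disk, and no smaller disk contains both endpoints, so this is the minimum enclosing circle.
Diameter = 2r = 2√(44.5) ≈ 13.34.

13.34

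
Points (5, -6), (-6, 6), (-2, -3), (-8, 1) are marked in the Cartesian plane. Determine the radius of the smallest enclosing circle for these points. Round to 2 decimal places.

By Welzl's lemma the MEC is supported by two points (diametrically opposite) or three points (on a circumcircle).
The farthest pair is (5, -6)–(-6, 6) with squared distance 265. The circle on this segment as diameter has centre (-0.5, 0) and r² = 265/4 = 66.25.
Check (-2, -3): distance² to centre = 11.25 ≤ 66.25, so it lies inside.
All remaining points lie in this disk, and no smaller disk contains both endpoints, so this is the minimum enclosing circle.
r = √(66.25) ≈ 8.14.

8.14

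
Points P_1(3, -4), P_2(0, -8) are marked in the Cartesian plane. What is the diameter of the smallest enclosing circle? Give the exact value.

The smallest circle enclosing two points has them as diameter endpoints.
Centre = midpoint = (1.5, -6); r² = |P_1P_2|²/4 = 25/4 = 6.25.
Diameter = 2r = 2√(6.25) = 5.

5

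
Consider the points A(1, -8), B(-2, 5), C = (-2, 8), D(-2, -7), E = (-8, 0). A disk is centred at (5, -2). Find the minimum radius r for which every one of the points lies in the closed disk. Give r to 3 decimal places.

13.153

The required radius is the distance from (5, -2) to the farthest point.
Squared distances: 52, 98, 149, 74, 173.
Maximum is 173, attained at E.
r = √173 ≈ 13.153.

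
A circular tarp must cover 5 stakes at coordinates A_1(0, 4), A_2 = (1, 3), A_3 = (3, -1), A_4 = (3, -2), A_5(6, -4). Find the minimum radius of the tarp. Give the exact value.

5

The farthest pair is A_1–A_5 with squared distance 100. The circle on this segment as diameter has centre (3, 0) and r² = 100/4 = 25.
Check A_2: distance² to centre = 13 ≤ 25, so it lies inside.
All remaining points lie in this disk, and no smaller disk contains both endpoints, so this is the minimum enclosing circle.
r = √25 = 5.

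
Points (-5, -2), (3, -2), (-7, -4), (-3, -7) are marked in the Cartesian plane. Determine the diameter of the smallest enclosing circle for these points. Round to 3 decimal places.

10.198

The farthest pair is (3, -2)–(-7, -4) with squared distance 104. The circle on this segment as diameter has centre (-2, -3) and r² = 104/4 = 26.
Check (-5, -2): distance² to centre = 10 ≤ 26, so it lies inside.
All remaining points lie in this disk, and no smaller disk contains both endpoints, so this is the minimum enclosing circle.
Diameter = 2r = 2√26 ≈ 10.198.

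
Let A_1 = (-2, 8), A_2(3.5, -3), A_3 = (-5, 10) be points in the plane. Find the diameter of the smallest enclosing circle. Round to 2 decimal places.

15.53

Side lengths²: A_1A_2² = 151.25, A_1A_3² = 13, A_2A_3² = 241.25.
Since A_2A_3² = 241.25 ≥ 151.25 + 13 = 164.25, the angle opposite A_2A_3 is not acute, so the smallest enclosing circle has A_2A_3 as diameter.
Centre = midpoint of A_2A_3 = (-0.75, 3.5), r² = 241.25/4 = 60.3125.
Diameter = 2r = 2√(60.3125) ≈ 15.53.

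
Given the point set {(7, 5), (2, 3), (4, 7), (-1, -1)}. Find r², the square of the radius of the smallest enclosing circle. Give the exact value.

A smallest enclosing disk is always determined by at most three of the input points on its boundary.
The minimum enclosing circle is determined by three boundary points: (7, 5), (4, 7), (-1, -1).
Their circumcentre is (99/34, 36/17) with r² = 28925/1156.
The farthest remaining point (2, 3) is at distance² 1861/1156 ≤ 28925/1156.

28925/1156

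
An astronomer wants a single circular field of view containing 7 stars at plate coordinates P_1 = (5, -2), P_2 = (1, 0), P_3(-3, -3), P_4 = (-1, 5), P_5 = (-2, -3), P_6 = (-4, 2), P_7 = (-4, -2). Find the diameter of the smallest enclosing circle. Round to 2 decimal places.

The minimum enclosing circle of a finite set is fixed by two of the points (as a diameter) or three (as a circumcircle).
The minimum enclosing circle is determined by three boundary points: P_1, P_4, P_7.
Their circumcentre is (0.5, 3/14) with r² = 2465/98.
The farthest remaining point P_6 is at distance² 2297/98 ≤ 2465/98.
Diameter = 2r = 2√(2465/98) ≈ 10.03.

10.03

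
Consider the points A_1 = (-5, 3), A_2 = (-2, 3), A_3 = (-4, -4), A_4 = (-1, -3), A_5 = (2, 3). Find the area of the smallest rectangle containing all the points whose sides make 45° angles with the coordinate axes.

In coordinates u = x + y, v = x − y the rectangle is axis-aligned; the map (x,y)→(u,v) scales areas by 2.
u-values: -2, 1, -8, -4, 5; range = 5 − (-8) = 13.
v-values: -8, -5, 0, 2, -1; range = 2 − (-8) = 10.
Area = (13 × 10) / 2 = 65.

65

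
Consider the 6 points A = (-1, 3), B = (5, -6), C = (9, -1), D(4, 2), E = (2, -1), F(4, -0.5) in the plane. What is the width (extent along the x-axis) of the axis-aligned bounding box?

max x = 9, min x = -1, so width = 10.

10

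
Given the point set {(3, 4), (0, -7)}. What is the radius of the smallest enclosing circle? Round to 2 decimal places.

5.70

The smallest circle enclosing two points has them as diameter endpoints.
Centre = midpoint = (1.5, -1.5); r² = |(3, 4)−(0, -7)|²/4 = 130/4 = 32.5.
r = √(32.5) ≈ 5.70.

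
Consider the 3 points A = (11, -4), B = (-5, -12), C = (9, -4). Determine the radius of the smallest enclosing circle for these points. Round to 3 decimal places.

8.944

Side lengths²: AB² = 320, AC² = 4, BC² = 260.
Since AB² = 320 ≥ 260 + 4 = 264, the angle opposite AB is not acute, so the smallest enclosing circle has AB as diameter.
Centre = midpoint of AB = (3, -8), r² = 320/4 = 80.
r = √80 ≈ 8.944.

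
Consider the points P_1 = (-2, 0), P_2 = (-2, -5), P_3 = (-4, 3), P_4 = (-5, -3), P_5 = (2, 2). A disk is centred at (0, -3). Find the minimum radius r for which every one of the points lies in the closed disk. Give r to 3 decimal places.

The required radius is the distance from (0, -3) to the farthest point.
Squared distances: 13, 8, 52, 25, 29.
Maximum is 52, attained at P_3.
r = √52 ≈ 7.211.

7.211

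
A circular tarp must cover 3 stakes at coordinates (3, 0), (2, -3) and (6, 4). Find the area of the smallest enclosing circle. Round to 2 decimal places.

Call the three points A, B, C in the order given.
Side lengths²: AB² = 10, AC² = 25, BC² = 65.
Since BC² = 65 ≥ 25 + 10 = 35, the angle opposite BC is not acute, so the smallest enclosing circle has BC as diameter.
Centre = midpoint of BC = (4, 0.5), r² = 65/4 = 16.25.
Area = π·r² = π·16.25 ≈ 51.05.

51.05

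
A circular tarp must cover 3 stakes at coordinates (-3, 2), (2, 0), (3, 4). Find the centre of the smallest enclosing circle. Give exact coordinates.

Call the three points A, B, C in the order given.
Side lengths²: AB² = 29, AC² = 40, BC² = 17.
Since AC² = 40 < 29 + 17 = 46, the triangle is acute, so the smallest enclosing circle is the circumcircle.
Circumcentre = (3/22, 57/22), r² = 2465/242.
Centre = (3/22, 57/22).

(3/22, 57/22)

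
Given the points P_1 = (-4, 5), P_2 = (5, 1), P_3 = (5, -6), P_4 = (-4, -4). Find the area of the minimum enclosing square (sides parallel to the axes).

The bounding box has width 9 and height 11.
An axis-aligned square enclosing the set must have side ≥ max(width, height).
So the minimum side is max(9, 11) = 11.
Area = 11² = 121.

121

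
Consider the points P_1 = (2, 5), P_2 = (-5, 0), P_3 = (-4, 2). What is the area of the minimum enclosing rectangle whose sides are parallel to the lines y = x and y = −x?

In coordinates u = x + y, v = x − y the rectangle is axis-aligned; the map (x,y)→(u,v) scales areas by 2.
u-values: 7, -5, -2; range = 7 − (-5) = 12.
v-values: -3, -5, -6; range = -3 − (-6) = 3.
Area = (12 × 3) / 2 = 18.

18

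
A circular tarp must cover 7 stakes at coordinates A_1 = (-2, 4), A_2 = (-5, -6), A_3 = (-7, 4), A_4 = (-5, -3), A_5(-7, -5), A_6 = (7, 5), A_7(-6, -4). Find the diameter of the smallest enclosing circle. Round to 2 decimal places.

A smallest enclosing disk is always determined by at most three of the input points on its boundary.
The farthest pair is A_5–A_6 with squared distance 296. The circle on this segment as diameter has centre (0, 0) and r² = 296/4 = 74.
Check A_1: distance² to centre = 20 ≤ 74, so it lies inside.
All remaining points lie in this disk, and no smaller disk contains both endpoints, so this is the minimum enclosing circle.
Diameter = 2r = 2√74 ≈ 17.20.

17.20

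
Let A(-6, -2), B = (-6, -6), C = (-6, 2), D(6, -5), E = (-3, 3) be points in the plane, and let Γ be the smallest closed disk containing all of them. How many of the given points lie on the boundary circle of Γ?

The minimum enclosing circle is determined by three boundary points: B, C, D.
Their circumcentre is (-7/24, -2) with r² = 27985/576.
The farthest remaining point A is at distance² 18769/576 ≤ 27985/576.
The points at distance exactly r from the centre are B, C, D — 3 points.

3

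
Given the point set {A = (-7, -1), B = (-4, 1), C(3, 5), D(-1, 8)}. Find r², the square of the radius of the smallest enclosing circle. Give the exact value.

A smallest enclosing disk is always determined by at most three of the input points on its boundary.
The minimum enclosing circle is determined by three boundary points: A, C, D.
Their circumcentre is (-13/6, 41/18) with r² = 5525/162.
The farthest remaining point B is at distance² 809/162 ≤ 5525/162.

5525/162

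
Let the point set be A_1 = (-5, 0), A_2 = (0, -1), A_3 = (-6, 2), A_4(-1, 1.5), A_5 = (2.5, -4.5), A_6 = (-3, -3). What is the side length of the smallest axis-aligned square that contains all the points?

The bounding box has width 8.5 and height 6.5.
An axis-aligned square enclosing the set must have side ≥ max(width, height).
So the minimum side is max(8.5, 6.5) = 8.5.

8.5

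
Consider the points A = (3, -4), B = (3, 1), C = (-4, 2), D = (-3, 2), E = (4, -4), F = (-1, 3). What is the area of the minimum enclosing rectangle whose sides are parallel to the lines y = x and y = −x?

42

In coordinates u = x + y, v = x − y the rectangle is axis-aligned; the map (x,y)→(u,v) scales areas by 2.
u-values: -1, 4, -2, -1, 0, 2; range = 4 − (-2) = 6.
v-values: 7, 2, -6, -5, 8, -4; range = 8 − (-6) = 14.
Area = (6 × 14) / 2 = 42.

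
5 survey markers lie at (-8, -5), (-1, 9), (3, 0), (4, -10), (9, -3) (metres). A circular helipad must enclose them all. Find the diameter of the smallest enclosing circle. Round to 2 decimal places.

The minimum enclosing circle is determined by three boundary points: (-8, -5), (-1, 9), (4, -10).
Their circumcentre is (49/58, -39/58) with r² = 163085/1682.
The farthest remaining point (9, -3) is at distance² 120977/1682 ≤ 163085/1682.
Diameter = 2r = 2√(163085/1682) ≈ 19.69.

19.69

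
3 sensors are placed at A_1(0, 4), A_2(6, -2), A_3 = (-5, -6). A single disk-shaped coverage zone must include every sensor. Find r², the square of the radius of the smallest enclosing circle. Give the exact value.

Side lengths²: A_1A_2² = 72, A_1A_3² = 125, A_2A_3² = 137.
Since A_2A_3² = 137 < 125 + 72 = 197, the triangle is acute, so the smallest enclosing circle is the circumcircle.
Circumcentre = (-1/6, -13/6), r² = 685/18.

685/18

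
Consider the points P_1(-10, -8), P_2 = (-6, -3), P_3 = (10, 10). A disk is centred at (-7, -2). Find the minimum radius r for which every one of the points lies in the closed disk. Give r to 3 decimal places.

The required radius is the distance from (-7, -2) to the farthest point.
Squared distances: 45, 2, 433.
Maximum is 433, attained at P_3.
r = √433 ≈ 20.809.

20.809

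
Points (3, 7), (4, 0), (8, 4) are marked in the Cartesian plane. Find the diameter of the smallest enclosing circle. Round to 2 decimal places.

Call the three points A, B, C in the order given.
Side lengths²: AB² = 50, AC² = 34, BC² = 32.
Since AB² = 50 < 34 + 32 = 66, the triangle is acute, so the smallest enclosing circle is the circumcircle.
Circumcentre = (4.375, 3.625), r² = 13.28125.
Diameter = 2r = 2√(13.28125) ≈ 7.29.

7.29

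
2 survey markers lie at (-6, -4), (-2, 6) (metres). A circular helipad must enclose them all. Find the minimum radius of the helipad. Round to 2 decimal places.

5.39

The smallest circle enclosing two points has them as diameter endpoints.
Centre = midpoint = (-4, 1); r² = |(-6, -4)−(-2, 6)|²/4 = 116/4 = 29.
r = √29 ≈ 5.39.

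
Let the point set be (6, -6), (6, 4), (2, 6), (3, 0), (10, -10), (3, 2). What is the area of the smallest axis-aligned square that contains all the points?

The bounding box has width 8 and height 16.
An axis-aligned square enclosing the set must have side ≥ max(width, height).
So the minimum side is max(8, 16) = 16.
Area = 16² = 256.

256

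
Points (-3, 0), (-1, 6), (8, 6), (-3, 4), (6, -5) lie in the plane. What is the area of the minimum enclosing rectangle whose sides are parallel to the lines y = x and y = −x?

153

In coordinates u = x + y, v = x − y the rectangle is axis-aligned; the map (x,y)→(u,v) scales areas by 2.
u-values: -3, 5, 14, 1, 1; range = 14 − (-3) = 17.
v-values: -3, -7, 2, -7, 11; range = 11 − (-7) = 18.
Area = (17 × 18) / 2 = 153.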